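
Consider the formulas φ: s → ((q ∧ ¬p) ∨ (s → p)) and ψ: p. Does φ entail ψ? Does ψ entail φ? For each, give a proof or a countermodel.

Forward direction. This fails. Under q = F, p = F, s = F, the left side is true but the right side is false.

Converse. Assume the antecedent. If q is true, s → ((q ∧ ¬p) ∨ (s → p)) reduces to true regardless of the other variables. If q is false, the antecedent forces (q = F, p = T, s = F) or (q = F, p = T, s = T), and s → ((q ∧ ¬p) ∨ (s → p)) holds there. Either way s → ((q ∧ ¬p) ∨ (s → p)) holds.

Only the converse holds.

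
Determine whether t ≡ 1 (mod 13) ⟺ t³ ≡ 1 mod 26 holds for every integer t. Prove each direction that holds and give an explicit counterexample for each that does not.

[⇒] This fails: take t = 14. Then 14 ≡ 1 (mod 13), but 14³ = 2744 ≡ 14 (mod 26), not 1.

[⇐] This fails: take t = 3. Then 3³ = 27 ≡ 1 (mod 26), yet 3 ≡ 3 (mod 13), not 1.

Both directions fail.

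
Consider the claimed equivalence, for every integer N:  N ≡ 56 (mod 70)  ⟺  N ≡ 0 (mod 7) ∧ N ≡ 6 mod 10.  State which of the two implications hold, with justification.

Both directions hold; the statement is true.

[⇒] Suppose N ≡ 56 (mod 70); write N = 70j + 56. Since 7 ∣ 70, reducing mod 7 gives N ≡ 56 ≡ 0 (mod 7); since 10 ∣ 70, reducing mod 10 gives N ≡ 56 ≡ 6 (mod 10).

[⇐] Conversely, if N ≡ 0 (mod 7) and N ≡ 6 (mod 10), then by the Chinese remainder theorem N ≡ 56 (mod 70). This is exactly N ≡ 56 (mod 70).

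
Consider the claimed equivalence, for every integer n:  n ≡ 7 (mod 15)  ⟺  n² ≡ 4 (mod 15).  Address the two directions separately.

The forward direction holds; the converse fails.

(⇒) Suppose n ≡ 7 (mod 15). Write n = 15j + 7. Then (15j + 7)² = 225j² + 210j + 49 = 15(15j² + 14j + 3) + 4, so n² ≡ 4 (mod 15).

(⇐) This fails: take n = 2. Then 2² = 4 ≡ 4 (mod 15), yet 2 ≡ 2 (mod 15), not 7.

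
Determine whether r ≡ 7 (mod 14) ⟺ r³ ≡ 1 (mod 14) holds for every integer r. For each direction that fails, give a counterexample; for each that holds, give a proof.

Neither direction holds.

(→) This fails: take r = 7. Then 7 ≡ 7 (mod 14), but 7³ = 343 ≡ 7 (mod 14), not 1.

(←) This fails: take r = 1. Then 1³ = 1 ≡ 1 (mod 14), yet 1 ≡ 1 (mod 14), not 7.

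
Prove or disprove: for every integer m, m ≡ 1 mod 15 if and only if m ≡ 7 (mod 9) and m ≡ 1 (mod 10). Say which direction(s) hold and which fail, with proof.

The forward direction fails; the converse holds.

(⇒) This fails: m = 1 gives 1 ≡ 1 (mod 15) but 1 ≡ 1 (mod 9), so the conjunction on the right does not hold.

(⇐) Conversely, if m ≡ 7 (mod 9) and m ≡ 1 (mod 10), then by the Chinese remainder theorem m ≡ 61 (mod 90). Since 61 ≡ 1 (mod 15) and 15 ∣ 90, we get m ≡ 1 (mod 15).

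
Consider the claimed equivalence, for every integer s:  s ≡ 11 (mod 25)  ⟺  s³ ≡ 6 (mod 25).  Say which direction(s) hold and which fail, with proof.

(→) Suppose s ≡ 11 (mod 25). Write s = 25j + 11. Then (25j + 11)³ = 15625j³ + 20625j² + 9075j + 1331 = 25(625j³ + 825j² + 363j + 53) + 6, so s³ ≡ 6 (mod 25).

(←) Conversely, suppose s³ ≡ 6 (mod 25). The only residue r in {0, …, 24} with r³ ≡ 6 (mod 25) is r = 11, so s ≡ 11 (mod 25).

Equivalent; both directions hold.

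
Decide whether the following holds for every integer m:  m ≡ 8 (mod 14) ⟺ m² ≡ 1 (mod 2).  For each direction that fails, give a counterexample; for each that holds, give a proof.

Both directions fail.

Forward direction. This fails: take m = 8. Then 8 ≡ 8 (mod 14), but 8² = 64 ≡ 0 (mod 2), not 1.

Converse. This fails: take m = 1. Then 1² = 1 ≡ 1 (mod 2), yet 1 ≡ 1 (mod 14), not 8.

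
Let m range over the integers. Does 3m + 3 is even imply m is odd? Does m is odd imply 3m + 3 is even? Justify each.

Converse. Suppose m is odd; write m = 2j + 1. Then 3m + 3 = 3·(2j + 1) + 3 = 2·3j + 6, which is even.

Forward direction. Suppose 3m + 3 is even. Since 3 is odd, 3m and m have the same parity, so 3m + 3 ≡ m + 3 (mod 2). As 3 is odd, 3m + 3 is even exactly when m is odd. Thus m is odd.

Equivalent; both directions hold.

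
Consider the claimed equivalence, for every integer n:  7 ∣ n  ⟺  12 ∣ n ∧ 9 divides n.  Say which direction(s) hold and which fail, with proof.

(→) This fails: take n = 7. Certainly 7 ∣ 7, but 12 ∤ 7.

(←) This fails: take n = 36. Both 12 ∣ 36 and 9 ∣ 36, yet 36 is not a multiple of 7 (since 36 = 5·7 + 1), so 7 ∤ 36.

Neither implication holds.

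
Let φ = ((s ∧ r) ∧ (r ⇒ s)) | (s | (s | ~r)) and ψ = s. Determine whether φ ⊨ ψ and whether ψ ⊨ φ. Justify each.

(←) Assume the antecedent. If r is true, the antecedent forces (r = T, s = T), and the consequent holds there. If r is false, the consequent reduces to true regardless of the other variables. Either way the consequent holds.

(→) This fails. Under r = F, s = F, the left side is true but the right side is false.

The forward direction fails; the converse holds.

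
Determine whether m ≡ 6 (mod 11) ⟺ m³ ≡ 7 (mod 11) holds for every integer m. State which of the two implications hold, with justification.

[⇒] Suppose m ≡ 6 (mod 11). Write m = 11j + 6. Then (11j + 6)³ = 1331j³ + 2178j² + 1188j + 216 = 11(121j³ + 198j² + 108j + 19) + 7, so m³ ≡ 7 (mod 11).

[⇐] For the converse, argue contrapositively. If m ≢ 6 (mod 11), then m is congruent to one of 0, 1, 2, 3, 4, 5, 7, 8, 9, 10 modulo 11, and these give m³ ≡ 0, 1, 8, 5, 9, 4, 2, 6, 3, 10 respectively — never 7.

Both directions hold.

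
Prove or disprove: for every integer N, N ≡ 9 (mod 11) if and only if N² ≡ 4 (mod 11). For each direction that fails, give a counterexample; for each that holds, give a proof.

Not equivalent: only (⇒) holds.

[⇒] Suppose N ≡ 9 (mod 11). Write N = 11j + 9. Then (11j + 9)² = 121j² + 198j + 81 = 11(11j² + 18j + 7) + 4, so N² ≡ 4 (mod 11).

[⇐] This fails: take N = 2. Then 2² = 4 ≡ 4 (mod 11), yet 2 ≡ 2 (mod 11), not 9.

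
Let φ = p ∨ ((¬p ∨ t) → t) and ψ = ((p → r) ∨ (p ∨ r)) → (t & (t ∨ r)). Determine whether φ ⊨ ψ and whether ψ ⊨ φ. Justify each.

[⇒] This fails. Under r = F, t = F, p = T, the left side is true but the right side is false.

[⇐] Assume the antecedent. If r is true, the antecedent forces (r = T, t = T, p = F) or (r = T, t = T, p = T), and p ∨ ((¬p ∨ t) → t) holds there. If r is false, the antecedent forces (r = F, t = T, p = F) or (r = F, t = T, p = T), and p ∨ ((¬p ∨ t) → t) holds there. Either way p ∨ ((¬p ∨ t) → t) holds.

Not equivalent: only (⇐) holds.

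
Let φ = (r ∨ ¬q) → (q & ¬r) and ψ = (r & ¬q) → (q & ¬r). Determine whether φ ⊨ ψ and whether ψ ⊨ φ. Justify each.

(⟹) Assume the antecedent. If r is true, the antecedent cannot hold. If r is false, (r & ¬q) → (q & ¬r) reduces to true regardless of the other variables. Either way (r & ¬q) → (q & ¬r) holds.

(⟸) This fails. Under r = F, q = F, the left side is false but the right side is true.

Only the forward direction holds.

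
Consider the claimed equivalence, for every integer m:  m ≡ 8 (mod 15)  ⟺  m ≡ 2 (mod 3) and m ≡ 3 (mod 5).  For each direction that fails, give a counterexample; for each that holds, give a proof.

Equivalent; both directions hold.

(⇒) Suppose m ≡ 8 (mod 15); write m = 15j + 8. Since 3 ∣ 15, reducing mod 3 gives m ≡ 8 ≡ 2 (mod 3); since 5 ∣ 15, reducing mod 5 gives m ≡ 8 ≡ 3 (mod 5).

(⇐) Conversely, if m ≡ 2 (mod 3) and m ≡ 3 (mod 5), then by the Chinese remainder theorem m ≡ 8 (mod 15). This is exactly m ≡ 8 (mod 15).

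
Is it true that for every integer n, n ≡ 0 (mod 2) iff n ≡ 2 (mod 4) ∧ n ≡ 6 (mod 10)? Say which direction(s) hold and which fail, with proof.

Only the converse holds.

(←) If n ≡ 2 (mod 4) and n ≡ 6 (mod 10), then by the Chinese remainder theorem n ≡ 6 (mod 20). Since 6 ≡ 0 (mod 2) and 2 ∣ 20, we get n ≡ 0 (mod 2).

(→) This fails: n = 0 gives 0 ≡ 0 (mod 2) but 0 ≡ 0 (mod 4), so the conjunction on the right does not hold.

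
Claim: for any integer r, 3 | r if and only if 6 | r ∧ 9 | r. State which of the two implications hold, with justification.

The forward direction fails; the converse holds.

(←) Suppose 6 ∣ r and 9 ∣ r. Any common multiple of 6 and 9 is a multiple of their lcm; here lcm(6, 9) = 6·9/gcd(6, 9) = 54/3 = 18, so 18 ∣ r. Since 3 ∣ 18, it follows that 3 ∣ r.

(→) This fails: take r = 3. Certainly 3 ∣ 3, but 6 ∤ 3.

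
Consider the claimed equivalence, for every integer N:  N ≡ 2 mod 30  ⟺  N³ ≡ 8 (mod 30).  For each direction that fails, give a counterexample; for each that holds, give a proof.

(⇐) Suppose N³ ≡ 8 (mod 30). The only residue r in {0, …, 29} with r³ ≡ 8 (mod 30) is r = 2, so N ≡ 2 (mod 30).

(⇒) Suppose N ≡ 2 mod 30. Write N = 30j + 2. Then (30j + 2)³ = 27000j³ + 5400j² + 360j + 8 = 30(900j³ + 180j² + 12j) + 8, so N³ ≡ 8 (mod 30).

The biconditional holds.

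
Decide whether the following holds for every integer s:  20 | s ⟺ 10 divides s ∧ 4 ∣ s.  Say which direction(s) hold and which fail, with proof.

Both directions hold; the statement is true.

(⟹) If 20 ∣ s, write s = 20q. Since 20 = 2·10, s = 10·(2q), so 10 ∣ s; and since 20 = 5·4, s = 4·(5q), so 4 ∣ s.

(⟸) Suppose 10 ∣ s and 4 ∣ s. Any common multiple of 10 and 4 is a multiple of their lcm; here lcm(10, 4) = 10·4/gcd(10, 4) = 40/2 = 20, so 20 ∣ s.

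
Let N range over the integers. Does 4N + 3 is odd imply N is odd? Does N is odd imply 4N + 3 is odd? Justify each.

(⇒) fails; (⇐) holds.

(⇒) This fails: take N = 6. Then 4N + 3 = 27, which is odd, yet N = 6 is even, not odd.

(⇐) Suppose N is odd. Since 4 is even, 4N is even for every N, so 4N + 3 has the same parity as 3, which is odd. Hence 4N + 3 is odd.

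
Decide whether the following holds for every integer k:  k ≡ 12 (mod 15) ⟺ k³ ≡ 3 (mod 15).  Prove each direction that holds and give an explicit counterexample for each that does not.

Both directions hold.

(⇒) Suppose k ≡ 12 (mod 15). Write k = 15j + 12. Then (15j + 12)³ = 3375j³ + 8100j² + 6480j + 1728 = 15(225j³ + 540j² + 432j + 115) + 3, so k³ ≡ 3 (mod 15).

(⇐) Conversely, suppose k³ ≡ 3 (mod 15). The only residue r in {0, …, 14} with r³ ≡ 3 (mod 15) is r = 12, so k ≡ 12 (mod 15).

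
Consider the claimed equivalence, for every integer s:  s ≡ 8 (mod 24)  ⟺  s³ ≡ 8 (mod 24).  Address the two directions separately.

(→) Suppose s ≡ 8 (mod 24). Write s = 24j + 8. Then (24j + 8)³ = 13824j³ + 13824j² + 4608j + 512 = 24(576j³ + 576j² + 192j + 21) + 8, so s³ ≡ 8 (mod 24).

(←) This fails: take s = 2. Then 2³ = 8 ≡ 8 (mod 24), yet 2 ≡ 2 (mod 24), not 8.

Only the forward direction holds.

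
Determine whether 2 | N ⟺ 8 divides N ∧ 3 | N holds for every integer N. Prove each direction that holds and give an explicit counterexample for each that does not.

(⇒) This fails: take N = 2. Certainly 2 ∣ 2, but 8 ∤ 2.

(⇐) Suppose 8 ∣ N and 3 ∣ N. Any common multiple of 8 and 3 is a multiple of their lcm; here gcd(8, 3) = 1, so lcm(8, 3) = 8·3 = 24, so 24 ∣ N. Since 2 ∣ 24, it follows that 2 ∣ N.

The forward direction fails; the converse holds.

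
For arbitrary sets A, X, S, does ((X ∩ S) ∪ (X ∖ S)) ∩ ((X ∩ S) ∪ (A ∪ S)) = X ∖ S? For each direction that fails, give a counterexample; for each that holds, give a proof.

(⟹) This inclusion fails. Take A = ∅, X = {1}, S = {1}; then 1 ∈ ((X ∩ S) ∪ (X ∖ S)) ∩ ((X ∩ S) ∪ (A ∪ S)) but 1 ∉ X ∖ S.

(⟸) This inclusion fails. Take A = ∅, X = {1}, S = ∅; then 1 ∈ X ∖ S but 1 ∉ ((X ∩ S) ∪ (X ∖ S)) ∩ ((X ∩ S) ∪ (A ∪ S)).

Both inclusions fail.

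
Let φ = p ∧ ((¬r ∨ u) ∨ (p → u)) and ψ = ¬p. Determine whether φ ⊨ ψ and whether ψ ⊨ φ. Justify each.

[⇒] This fails. Under p = T, r = F, u = F, the left side is true but the right side is false.

[⇐] This fails. Under p = F, r = F, u = F, the left side is false but the right side is true.

Neither implication holds.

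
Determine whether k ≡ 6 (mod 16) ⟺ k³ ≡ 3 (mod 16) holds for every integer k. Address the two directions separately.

Forward direction. This fails: take k = 6. Then 6 ≡ 6 (mod 16), but 6³ = 216 ≡ 8 (mod 16), not 3.

Converse. This fails: take k = 11. Then 11³ = 1331 ≡ 3 (mod 16), yet 11 ≡ 11 (mod 16), not 6.

Neither direction holds.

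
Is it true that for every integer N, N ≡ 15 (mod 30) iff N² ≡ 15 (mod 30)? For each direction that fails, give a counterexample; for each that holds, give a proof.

(←) Suppose N² ≡ 15 (mod 30). The only residue r in {0, …, 29} with r² ≡ 15 (mod 30) is r = 15, so N ≡ 15 (mod 30).

(→) Suppose N ≡ 15 (mod 30). Write N = 30j + 15. Then (30j + 15)² = 900j² + 900j + 225 = 30(30j² + 30j + 7) + 15, so N² ≡ 15 (mod 30).

Equivalent; both directions hold.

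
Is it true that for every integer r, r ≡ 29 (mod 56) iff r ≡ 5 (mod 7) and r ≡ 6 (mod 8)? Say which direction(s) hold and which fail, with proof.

(⇒) This fails: r = 29 gives 29 ≡ 29 (mod 56) but 29 ≡ 1 (mod 7), so the conjunction on the right does not hold.

(⇐) This fails: r = 54 satisfies both congruences on the right (54 ≡ 5 mod 7 and 54 ≡ 6 mod 8) yet 54 ≡ 54 (mod 56), not 29.

Both directions fail.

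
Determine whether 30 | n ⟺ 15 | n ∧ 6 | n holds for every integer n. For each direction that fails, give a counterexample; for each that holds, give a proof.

(⟹) If 30 ∣ n, write n = 30q. Since 30 = 2·15, n = 15·(2q), so 15 ∣ n; and since 30 = 5·6, n = 6·(5q), so 6 ∣ n.

(⟸) Suppose 15 ∣ n and 6 ∣ n. Any common multiple of 15 and 6 is a multiple of their lcm; here lcm(15, 6) = 15·6/gcd(15, 6) = 90/3 = 30, so 30 ∣ n.

Both directions hold; the statement is true.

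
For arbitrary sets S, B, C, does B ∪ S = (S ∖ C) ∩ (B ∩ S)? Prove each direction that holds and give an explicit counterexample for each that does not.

(⟸) Let x ∈ (S ∖ C) ∩ (B ∩ S). Then x ∈ S ∩ B and x ∉ C, from which x ∈ B ∪ S.

(⟹) This inclusion fails. Take S = {1}, B = ∅, C = ∅; then 1 ∈ B ∪ S but 1 ∉ (S ∖ C) ∩ (B ∩ S).

(⊆) fails; (⊇) holds.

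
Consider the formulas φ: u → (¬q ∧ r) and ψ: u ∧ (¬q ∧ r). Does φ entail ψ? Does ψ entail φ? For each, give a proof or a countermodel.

(←) Assume the antecedent. If q is true, the antecedent cannot hold. If q is false, the antecedent forces (q = F, u = T, r = T), and u → (¬q ∧ r) holds there. Either way u → (¬q ∧ r) holds.

(→) This fails. Under q = F, u = F, r = F, the left side is true but the right side is false.

Not equivalent: only (⇐) holds.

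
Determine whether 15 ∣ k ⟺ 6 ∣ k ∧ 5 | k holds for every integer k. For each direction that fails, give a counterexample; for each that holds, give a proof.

Only the reverse direction holds.

Forward direction. This fails: take k = 15. Certainly 15 ∣ 15, but 6 ∤ 15.

Converse. Suppose 6 ∣ k and 5 ∣ k. Any common multiple of 6 and 5 is a multiple of their lcm; here gcd(6, 5) = 1, so lcm(6, 5) = 6·5 = 30, so 30 ∣ k. Since 15 ∣ 30, it follows that 15 ∣ k.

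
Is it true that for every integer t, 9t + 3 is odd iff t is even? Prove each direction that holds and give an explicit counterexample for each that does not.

The biconditional holds.

(⟹) Suppose 9t + 3 is odd. Since 9 is odd, 9t and t have the same parity, so 9t + 3 ≡ t + 3 (mod 2). As 3 is odd, 9t + 3 is odd exactly when t is even. Thus t is even.

(⟸) Conversely, suppose t is even; write t = 2j. Then 9t + 3 = 9·(2j) + 3 = 2·9j + 3, which is odd.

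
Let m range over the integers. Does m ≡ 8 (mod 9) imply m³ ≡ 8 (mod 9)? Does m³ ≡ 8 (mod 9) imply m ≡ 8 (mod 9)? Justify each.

(←) This fails: take m = 2. Then 2³ = 8 ≡ 8 (mod 9), yet 2 ≡ 2 (mod 9), not 8.

(→) Suppose m ≡ 8 (mod 9). Write m = 9j + 8. Then (9j + 8)³ = 729j³ + 1944j² + 1728j + 512 = 9(81j³ + 216j² + 192j + 56) + 8, so m³ ≡ 8 (mod 9).

Only the forward direction holds.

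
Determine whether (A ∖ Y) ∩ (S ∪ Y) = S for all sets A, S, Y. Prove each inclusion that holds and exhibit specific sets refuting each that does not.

The sets are not equal: only the forward inclusion holds.

(⊆) Let x ∈ (A ∖ Y) ∩ (S ∪ Y). Then x ∈ A ∩ S and x ∉ Y, from which x ∈ S.

(⊇) This inclusion fails. Take A = ∅, S = {1}, Y = ∅; then 1 ∈ S but 1 ∉ (A ∖ Y) ∩ (S ∪ Y).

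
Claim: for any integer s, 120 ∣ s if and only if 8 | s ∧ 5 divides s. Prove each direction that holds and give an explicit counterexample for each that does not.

[⇐] This fails: take s = 40. Both 8 ∣ 40 and 5 ∣ 40, yet 40 is not a multiple of 120 (since 40 = 0·120 + 40), so 120 ∤ 40.

[⇒] If 120 ∣ s, write s = 120q. Since 120 = 15·8, s = 8·(15q), so 8 ∣ s; and since 120 = 24·5, s = 5·(24q), so 5 ∣ s.

(⇒) holds; (⇐) fails.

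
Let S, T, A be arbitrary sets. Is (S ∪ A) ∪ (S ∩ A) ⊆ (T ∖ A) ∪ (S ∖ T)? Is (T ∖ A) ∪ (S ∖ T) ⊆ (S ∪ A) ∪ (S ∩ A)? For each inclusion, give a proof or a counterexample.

(⊆) This inclusion fails. Take S = ∅, T = ∅, A = {1}; then 1 ∈ (S ∪ A) ∪ (S ∩ A) but 1 ∉ (T ∖ A) ∪ (S ∖ T).

(⊇) This inclusion fails. Take S = ∅, T = {1}, A = ∅; then 1 ∈ (T ∖ A) ∪ (S ∖ T) but 1 ∉ (S ∪ A) ∪ (S ∩ A).

Neither inclusion holds.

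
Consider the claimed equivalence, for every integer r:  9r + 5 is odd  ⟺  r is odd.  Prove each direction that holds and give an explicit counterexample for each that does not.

Both directions fail.

(→) This fails: r = 2 gives 9r + 5 = 23, which is odd, but 2 is even, not odd.

(←) This also fails: r = 7 is odd, but 9r + 5 = 68 is even, not odd.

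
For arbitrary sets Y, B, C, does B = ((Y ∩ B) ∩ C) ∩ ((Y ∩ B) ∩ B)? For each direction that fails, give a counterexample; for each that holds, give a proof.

(⊆) fails; (⊇) holds.

(⟹) This inclusion fails. Take Y = ∅, B = {1}, C = ∅; then 1 ∈ B but 1 ∉ ((Y ∩ B) ∩ C) ∩ ((Y ∩ B) ∩ B).

(⟸) Let x ∈ ((Y ∩ B) ∩ C) ∩ ((Y ∩ B) ∩ B). Then x ∈ Y ∩ B ∩ C, from which x ∈ B.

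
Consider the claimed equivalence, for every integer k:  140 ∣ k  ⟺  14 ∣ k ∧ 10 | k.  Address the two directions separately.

Converse. This fails: take k = 70. Both 14 ∣ 70 and 10 ∣ 70, yet 70 is not a multiple of 140 (since 70 = 0·140 + 70), so 140 ∤ 70.

Forward direction. If 140 ∣ k, write k = 140q. Since 140 = 10·14, k = 14·(10q), so 14 ∣ k; and since 140 = 14·10, k = 10·(14q), so 10 ∣ k.

Only the forward implication holds.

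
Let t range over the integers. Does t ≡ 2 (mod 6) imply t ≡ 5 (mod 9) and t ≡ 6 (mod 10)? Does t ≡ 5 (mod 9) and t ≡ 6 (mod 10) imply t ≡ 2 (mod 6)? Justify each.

(⇒) fails; (⇐) holds.

Converse. If t ≡ 5 (mod 9) and t ≡ 6 (mod 10), then by the Chinese remainder theorem t ≡ 86 (mod 90). Since 86 ≡ 2 (mod 6) and 6 ∣ 90, we get t ≡ 2 (mod 6).

Forward direction. This fails: t = 32 gives 32 ≡ 2 (mod 6) but 32 ≡ 2 (mod 10), so the conjunction on the right does not hold.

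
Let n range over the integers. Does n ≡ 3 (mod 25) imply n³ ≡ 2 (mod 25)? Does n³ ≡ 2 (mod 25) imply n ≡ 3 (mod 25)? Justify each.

Equivalent; both directions hold.

[⇐] Suppose n³ ≡ 2 (mod 25). The only residue r in {0, …, 24} with r³ ≡ 2 (mod 25) is r = 3, so n ≡ 3 (mod 25).

[⇒] Suppose n ≡ 3 (mod 25). Write n = 25j + 3. Then (25j + 3)³ = 15625j³ + 5625j² + 675j + 27 = 25(625j³ + 225j² + 27j + 1) + 2, so n³ ≡ 2 (mod 25).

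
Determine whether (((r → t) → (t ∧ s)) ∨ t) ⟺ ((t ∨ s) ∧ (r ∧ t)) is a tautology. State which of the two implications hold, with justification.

Only the reverse direction holds.

(⟹) This fails. Under r = T, t = F, s = F, the left side is true but the right side is false.

(⟸) Assume the antecedent. If r is true, ((r → t) → (t ∧ s)) ∨ t reduces to true regardless of the other variables. If r is false, the antecedent cannot hold. Either way ((r → t) → (t ∧ s)) ∨ t holds.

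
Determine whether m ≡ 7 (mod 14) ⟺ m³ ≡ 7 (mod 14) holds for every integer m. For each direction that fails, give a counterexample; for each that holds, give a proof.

Both implications hold.

Converse. Suppose m³ ≡ 7 (mod 14). The only residue r in {0, …, 13} with r³ ≡ 7 (mod 14) is r = 7, so m ≡ 7 (mod 14).

Forward direction. Suppose m ≡ 7 (mod 14). Write m = 14j + 7. Then (14j + 7)³ = 2744j³ + 4116j² + 2058j + 343 = 14(196j³ + 294j² + 147j + 24) + 7, so m³ ≡ 7 (mod 14).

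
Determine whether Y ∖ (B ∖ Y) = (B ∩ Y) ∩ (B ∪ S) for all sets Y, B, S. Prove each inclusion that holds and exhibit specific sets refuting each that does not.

(⊆) fails; (⊇) holds.

(⊆) This inclusion fails. Take Y = {1}, B = ∅, S = ∅; then 1 ∈ Y ∖ (B ∖ Y) but 1 ∉ (B ∩ Y) ∩ (B ∪ S).

(⊇) Let x ∈ (B ∩ Y) ∩ (B ∪ S). Then either x ∈ Y ∩ B and x ∉ S; or x ∈ Y ∩ B ∩ S. In each case x ∈ Y ∖ (B ∖ Y), so (B ∩ Y) ∩ (B ∪ S) ⊆ Y ∖ (B ∖ Y).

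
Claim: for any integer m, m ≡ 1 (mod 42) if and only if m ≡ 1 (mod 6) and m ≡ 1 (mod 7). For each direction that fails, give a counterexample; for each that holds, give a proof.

Forward direction. Suppose m ≡ 1 (mod 42); write m = 42j + 1. Since 6 ∣ 42, reducing mod 6 gives m ≡ 1 (mod 6); since 7 ∣ 42, reducing mod 7 gives m ≡ 1 (mod 7).

Converse. If m ≡ 1 (mod 6) and m ≡ 1 (mod 7), then by the Chinese remainder theorem m ≡ 1 (mod 42). This is exactly m ≡ 1 (mod 42).

Equivalent; both directions hold.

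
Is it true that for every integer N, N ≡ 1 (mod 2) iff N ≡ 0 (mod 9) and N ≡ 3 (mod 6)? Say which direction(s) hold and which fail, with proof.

The forward direction fails; the converse holds.

[⇐] If N ≡ 0 (mod 9) and N ≡ 3 (mod 6), then by the Chinese remainder theorem N ≡ 9 (mod 18). Since 9 ≡ 1 (mod 2) and 2 ∣ 18, we get N ≡ 1 (mod 2).

[⇒] This fails: N = 1 gives 1 ≡ 1 (mod 2) but 1 ≡ 1 (mod 9), so the conjunction on the right does not hold.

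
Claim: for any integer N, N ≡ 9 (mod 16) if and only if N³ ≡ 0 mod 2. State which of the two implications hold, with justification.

(⇒) This fails: take N = 9. Then 9 ≡ 9 (mod 16), but 9³ = 729 ≡ 1 (mod 2), not 0.

(⇐) This fails: take N = 0. Then 0³ = 0 ≡ 0 (mod 2), yet 0 ≡ 0 (mod 16), not 9.

Neither implication holds.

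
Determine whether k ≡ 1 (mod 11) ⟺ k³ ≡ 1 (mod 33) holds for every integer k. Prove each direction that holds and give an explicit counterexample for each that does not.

Only the reverse direction holds.

(⇐) The residues r modulo 33 with r³ ≡ 1 (mod 33) are exactly {1}, and each is ≡ 1 (mod 11).

(⇒) This fails: take k = 12. Then 12 ≡ 1 (mod 11), but 12³ = 1728 ≡ 12 (mod 33), not 1.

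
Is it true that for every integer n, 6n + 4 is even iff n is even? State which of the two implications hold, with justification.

Only the converse holds.

[⇒] This fails: take n = 3. Then 6n + 4 = 22, which is even, yet n = 3 is odd, not even.

[⇐] Suppose n is even. Since 6 is even, 6n is even for every n, so 6n + 4 has the same parity as 4, which is even. Hence 6n + 4 is even.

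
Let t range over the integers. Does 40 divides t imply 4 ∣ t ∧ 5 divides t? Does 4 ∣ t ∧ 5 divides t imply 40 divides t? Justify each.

[⇐] This fails: take t = 20. Both 4 ∣ 20 and 5 ∣ 20, yet 20 is not a multiple of 40 (since 20 = 0·40 + 20), so 40 ∤ 20.

[⇒] If 40 ∣ t, write t = 40q. Since 40 = 10·4, t = 4·(10q), so 4 ∣ t; and since 40 = 8·5, t = 5·(8q), so 5 ∣ t.

Only the forward implication holds.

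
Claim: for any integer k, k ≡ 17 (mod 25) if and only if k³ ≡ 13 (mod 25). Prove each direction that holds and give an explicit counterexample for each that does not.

Both directions hold; the statement is true.

Forward direction. Suppose k ≡ 17 (mod 25). Write k = 25j + 17. Then (25j + 17)³ = 15625j³ + 31875j² + 21675j + 4913 = 25(625j³ + 1275j² + 867j + 196) + 13, so k³ ≡ 13 (mod 25).

Converse. Suppose k³ ≡ 13 (mod 25). The only residue r in {0, …, 24} with r³ ≡ 13 (mod 25) is r = 17, so k ≡ 17 (mod 25).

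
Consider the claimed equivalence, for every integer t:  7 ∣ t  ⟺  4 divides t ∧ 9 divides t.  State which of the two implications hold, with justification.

(⟹) This fails: take t = 7. Certainly 7 ∣ 7, but 4 ∤ 7.

(⟸) This fails: take t = 36. Both 4 ∣ 36 and 9 ∣ 36, yet 36 is not a multiple of 7 (since 36 = 5·7 + 1), so 7 ∤ 36.

Neither direction holds.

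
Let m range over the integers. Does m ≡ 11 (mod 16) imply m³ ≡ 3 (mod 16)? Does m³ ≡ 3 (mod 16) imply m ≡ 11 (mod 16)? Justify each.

Both directions hold; the statement is true.

Forward direction. Suppose m ≡ 11 (mod 16). Write m = 16j + 11. Then (16j + 11)³ = 4096j³ + 8448j² + 5808j + 1331 = 16(256j³ + 528j² + 363j + 83) + 3, so m³ ≡ 3 (mod 16).

Converse. Suppose m³ ≡ 3 (mod 16). The only residue r in {0, …, 15} with r³ ≡ 3 (mod 16) is r = 11, so m ≡ 11 (mod 16).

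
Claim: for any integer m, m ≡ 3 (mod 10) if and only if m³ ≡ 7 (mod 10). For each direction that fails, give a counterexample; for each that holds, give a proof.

(⟸) For the converse, argue contrapositively. If m ≢ 3 (mod 10), then m is congruent to one of 0, 1, 2, 4, 5, 6, 7, 8, 9 modulo 10, and these give m³ ≡ 0, 1, 8, 4, 5, 6, 3, 2, 9 respectively — never 7.

(⟹) Suppose m ≡ 3 (mod 10). Write m = 10j + 3. Then (10j + 3)³ = 1000j³ + 900j² + 270j + 27 = 10(100j³ + 90j² + 27j + 2) + 7, so m³ ≡ 7 (mod 10).

Both implications hold.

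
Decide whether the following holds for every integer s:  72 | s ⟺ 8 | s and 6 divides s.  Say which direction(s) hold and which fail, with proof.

Only the forward direction holds.

Forward direction. If 72 ∣ s, write s = 72q. Since 72 = 9·8, s = 8·(9q), so 8 ∣ s; and since 72 = 12·6, s = 6·(12q), so 6 ∣ s.

Converse. This fails: take s = 24. Both 8 ∣ 24 and 6 ∣ 24, yet 24 is not a multiple of 72 (since 24 = 0·72 + 24), so 72 ∤ 24.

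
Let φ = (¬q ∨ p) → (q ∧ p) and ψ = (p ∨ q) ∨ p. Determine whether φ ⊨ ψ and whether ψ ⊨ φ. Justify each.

Only the forward direction holds.

(→) Assume the antecedent. If q is true, (p ∨ q) ∨ p reduces to true regardless of the other variables. If q is false, the antecedent cannot hold. Either way (p ∨ q) ∨ p holds.

(←) This fails. Under q = F, p = T, the left side is false but the right side is true.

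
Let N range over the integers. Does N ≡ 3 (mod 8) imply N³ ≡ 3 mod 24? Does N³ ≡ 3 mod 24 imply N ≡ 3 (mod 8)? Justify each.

(⇐) The residues r modulo 24 with r³ ≡ 3 (mod 24) are exactly {3}, and each is ≡ 3 (mod 8).

(⇒) This fails: take N = 11. Then 11 ≡ 3 (mod 8), but 11³ = 1331 ≡ 11 (mod 24), not 3.

Only the reverse direction holds.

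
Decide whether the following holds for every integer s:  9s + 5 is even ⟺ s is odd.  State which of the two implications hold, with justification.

The biconditional holds.

(⇒) Suppose 9s + 5 is even. Since 9 is odd, 9s and s have the same parity, so 9s + 5 ≡ s + 5 (mod 2). As 5 is odd, 9s + 5 is even exactly when s is odd. Thus s is odd.

(⇐) Conversely, suppose s is odd; write s = 2j + 1. Then 9s + 5 = 9·(2j + 1) + 5 = 2·9j + 14, which is even.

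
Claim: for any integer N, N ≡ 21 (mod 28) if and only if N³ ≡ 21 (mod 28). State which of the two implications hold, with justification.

Both implications hold.

[⇒] Suppose N ≡ 21 (mod 28). Write N = 28j + 21. Then (28j + 21)³ = 21952j³ + 49392j² + 37044j + 9261 = 28(784j³ + 1764j² + 1323j + 330) + 21, so N³ ≡ 21 (mod 28).

[⇐] Conversely, suppose N³ ≡ 21 (mod 28). The only residue r in {0, …, 27} with r³ ≡ 21 (mod 28) is r = 21, so N ≡ 21 (mod 28).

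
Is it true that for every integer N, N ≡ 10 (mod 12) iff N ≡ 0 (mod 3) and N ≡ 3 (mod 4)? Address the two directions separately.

[⇒] This fails: N = 10 gives 10 ≡ 10 (mod 12) but 10 ≡ 1 (mod 3), so the conjunction on the right does not hold.

[⇐] This fails: N = 3 satisfies both congruences on the right (3 ≡ 0 mod 3 and 3 ≡ 3 mod 4) yet 3 ≡ 3 (mod 12), not 10.

Neither implication holds.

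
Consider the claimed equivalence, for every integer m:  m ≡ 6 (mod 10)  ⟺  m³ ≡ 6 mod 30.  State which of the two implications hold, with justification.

(→) This fails: take m = 16. Then 16 ≡ 6 (mod 10), but 16³ = 4096 ≡ 16 (mod 30), not 6.

(←) Conversely, the residues r modulo 30 with r³ ≡ 6 (mod 30) are exactly {6}, and each is ≡ 6 (mod 10).

Only the reverse direction holds.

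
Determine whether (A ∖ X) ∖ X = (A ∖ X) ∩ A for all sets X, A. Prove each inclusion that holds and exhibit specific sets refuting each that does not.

The two sets are equal.

Reverse inclusion. Let x ∈ (A ∖ X) ∩ A. Then x ∈ A and x ∉ X, from which x ∈ (A ∖ X) ∖ X.

Forward inclusion. Let x ∈ (A ∖ X) ∖ X. Then x ∈ A and x ∉ X, from which x ∈ (A ∖ X) ∩ A.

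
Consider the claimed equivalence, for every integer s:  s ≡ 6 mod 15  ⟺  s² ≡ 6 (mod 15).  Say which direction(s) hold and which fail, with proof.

The forward direction holds; the converse fails.

(→) Suppose s ≡ 6 mod 15. Write s = 15j + 6. Then (15j + 6)² = 225j² + 180j + 36 = 15(15j² + 12j + 2) + 6, so s² ≡ 6 (mod 15).

(←) This fails: take s = 9. Then 9² = 81 ≡ 6 (mod 15), yet 9 ≡ 9 (mod 15), not 6.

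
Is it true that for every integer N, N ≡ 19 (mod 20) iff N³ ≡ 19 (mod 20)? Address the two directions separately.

[⇒] Suppose N ≡ 19 (mod 20). Write N = 20j + 19. Then (20j + 19)³ = 8000j³ + 22800j² + 21660j + 6859 = 20(400j³ + 1140j² + 1083j + 342) + 19, so N³ ≡ 19 (mod 20).

[⇐] Conversely, suppose N³ ≡ 19 (mod 20). The only residue r in {0, …, 19} with r³ ≡ 19 (mod 20) is r = 19, so N ≡ 19 (mod 20).

Both directions hold.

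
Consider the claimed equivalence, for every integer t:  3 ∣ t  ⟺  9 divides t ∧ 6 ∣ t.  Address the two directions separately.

Only the converse holds.

Converse. Suppose 9 ∣ t and 6 ∣ t. Any common multiple of 9 and 6 is a multiple of their lcm; here lcm(9, 6) = 9·6/gcd(9, 6) = 54/3 = 18, so 18 ∣ t. Since 3 ∣ 18, it follows that 3 ∣ t.

Forward direction. This fails: take t = 3. Certainly 3 ∣ 3, but 9 ∤ 3.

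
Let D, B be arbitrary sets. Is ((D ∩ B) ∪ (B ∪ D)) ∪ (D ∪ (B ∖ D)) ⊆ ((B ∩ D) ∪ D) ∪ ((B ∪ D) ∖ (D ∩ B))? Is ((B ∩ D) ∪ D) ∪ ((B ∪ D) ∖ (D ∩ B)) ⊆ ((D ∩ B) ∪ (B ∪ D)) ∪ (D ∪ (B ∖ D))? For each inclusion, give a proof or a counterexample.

Both inclusions hold; the sets are equal.

(⊇) Let x ∈ ((B ∩ D) ∪ D) ∪ ((B ∪ D) ∖ (D ∩ B)). Then either x ∈ D and x ∉ B; or x ∈ B and x ∉ D; or x ∈ D ∩ B. In each case x ∈ ((D ∩ B) ∪ (B ∪ D)) ∪ (D ∪ (B ∖ D)), so ((B ∩ D) ∪ D) ∪ ((B ∪ D) ∖ (D ∩ B)) ⊆ ((D ∩ B) ∪ (B ∪ D)) ∪ (D ∪ (B ∖ D)).

(⊆) Let x ∈ ((D ∩ B) ∪ (B ∪ D)) ∪ (D ∪ (B ∖ D)). Then either x ∈ D and x ∉ B; or x ∈ B and x ∉ D; or x ∈ D ∩ B. In each case x ∈ ((B ∩ D) ∪ D) ∪ ((B ∪ D) ∖ (D ∩ B)), so ((D ∩ B) ∪ (B ∪ D)) ∪ (D ∪ (B ∖ D)) ⊆ ((B ∩ D) ∪ D) ∪ ((B ∪ D) ∖ (D ∩ B)).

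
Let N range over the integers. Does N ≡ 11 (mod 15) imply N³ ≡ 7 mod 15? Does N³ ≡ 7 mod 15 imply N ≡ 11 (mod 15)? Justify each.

(→) This fails: take N = 11. Then 11 ≡ 11 (mod 15), but 11³ = 1331 ≡ 11 (mod 15), not 7.

(←) This fails: take N = 13. Then 13³ = 2197 ≡ 7 (mod 15), yet 13 ≡ 13 (mod 15), not 11.

Both directions fail.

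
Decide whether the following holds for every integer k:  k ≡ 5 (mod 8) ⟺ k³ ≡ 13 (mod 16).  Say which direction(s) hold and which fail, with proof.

Not equivalent: only (⇐) holds.

(⇒) This fails: take k = 13. Then 13 ≡ 5 (mod 8), but 13³ = 2197 ≡ 5 (mod 16), not 13.

(⇐) Conversely, the residues r modulo 16 with r³ ≡ 13 (mod 16) are exactly {5}, and each is ≡ 5 (mod 8).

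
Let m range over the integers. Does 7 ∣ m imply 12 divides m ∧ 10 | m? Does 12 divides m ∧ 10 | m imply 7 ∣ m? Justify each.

[⇒] This fails: take m = 7. Certainly 7 ∣ 7, but 12 ∤ 7.

[⇐] This fails: take m = 60. Both 12 ∣ 60 and 10 ∣ 60, yet 60 is not a multiple of 7 (since 60 = 8·7 + 4), so 7 ∤ 60.

(⇒) fails and (⇐) fails.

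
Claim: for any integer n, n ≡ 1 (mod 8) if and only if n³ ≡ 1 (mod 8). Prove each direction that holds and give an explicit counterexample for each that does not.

Forward direction. Suppose n ≡ 1 (mod 8). Write n = 8j + 1. Then (8j + 1)³ = 512j³ + 192j² + 24j + 1 = 8(64j³ + 24j² + 3j) + 1, so n³ ≡ 1 (mod 8).

Converse. Suppose n³ ≡ 1 (mod 8). The only residue r in {0, …, 7} with r³ ≡ 1 (mod 8) is r = 1, so n ≡ 1 (mod 8).

Both directions hold.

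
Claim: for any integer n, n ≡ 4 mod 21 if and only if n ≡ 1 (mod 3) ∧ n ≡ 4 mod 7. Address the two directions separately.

(⟹) Suppose n ≡ 4 (mod 21); write n = 21j + 4. Since 3 ∣ 21, reducing mod 3 gives n ≡ 4 ≡ 1 (mod 3); since 7 ∣ 21, reducing mod 7 gives n ≡ 4 (mod 7).

(⟸) Conversely, if n ≡ 1 (mod 3) and n ≡ 4 (mod 7), then by the Chinese remainder theorem n ≡ 4 (mod 21). This is exactly n ≡ 4 (mod 21).

The biconditional holds.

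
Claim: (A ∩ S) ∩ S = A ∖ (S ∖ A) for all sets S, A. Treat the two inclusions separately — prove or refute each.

Forward inclusion. Let x ∈ (A ∩ S) ∩ S. Then x ∈ S ∩ A, from which x ∈ A ∖ (S ∖ A).

Reverse inclusion. This inclusion fails. Take S = ∅, A = {1}; then 1 ∈ A ∖ (S ∖ A) but 1 ∉ (A ∩ S) ∩ S.

Only the forward inclusion holds.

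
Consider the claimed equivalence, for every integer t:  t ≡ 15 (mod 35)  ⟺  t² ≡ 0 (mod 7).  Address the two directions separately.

(⇒) fails and (⇐) fails.

Forward direction. This fails: take t = 15. Then 15 ≡ 15 (mod 35), but 15² = 225 ≡ 1 (mod 7), not 0.

Converse. This fails: take t = 0. Then 0² = 0 ≡ 0 (mod 7), yet 0 ≡ 0 (mod 35), not 15.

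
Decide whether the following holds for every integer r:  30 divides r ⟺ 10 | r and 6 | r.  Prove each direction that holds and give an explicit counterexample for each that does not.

(←) Suppose 10 ∣ r and 6 ∣ r. Any common multiple of 10 and 6 is a multiple of their lcm; here lcm(10, 6) = 10·6/gcd(10, 6) = 60/2 = 30, so 30 ∣ r.

(→) If 30 ∣ r, write r = 30q. Since 30 = 3·10, r = 10·(3q), so 10 ∣ r; and since 30 = 5·6, r = 6·(5q), so 6 ∣ r.

Equivalent; both directions hold.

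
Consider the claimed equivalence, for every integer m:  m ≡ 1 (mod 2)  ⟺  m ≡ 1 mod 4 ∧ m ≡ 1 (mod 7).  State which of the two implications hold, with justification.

Forward direction. This fails: m = 3 gives 3 ≡ 1 (mod 2) but 3 ≡ 3 (mod 4), so the conjunction on the right does not hold.

Converse. If m ≡ 1 (mod 4) and m ≡ 1 (mod 7), then by the Chinese remainder theorem m ≡ 1 (mod 28). Since 1 ≡ 1 (mod 2) and 2 ∣ 28, we get m ≡ 1 (mod 2).

Only the converse holds.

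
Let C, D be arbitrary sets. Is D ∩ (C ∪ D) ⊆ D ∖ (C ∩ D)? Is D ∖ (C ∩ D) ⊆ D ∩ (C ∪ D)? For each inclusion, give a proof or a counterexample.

The sets are not equal: only the reverse inclusion holds.

(⟹) This inclusion fails. Take C = {1}, D = {1}; then 1 ∈ D ∩ (C ∪ D) but 1 ∉ D ∖ (C ∩ D).

(⟸) Let x ∈ D ∖ (C ∩ D). Then x ∈ D and x ∉ C, from which x ∈ D ∩ (C ∪ D).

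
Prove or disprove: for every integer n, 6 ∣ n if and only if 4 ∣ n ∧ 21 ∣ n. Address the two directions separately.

(⟸) Suppose 4 ∣ n and 21 ∣ n. Any common multiple of 4 and 21 is a multiple of their lcm; here gcd(4, 21) = 1, so lcm(4, 21) = 4·21 = 84, so 84 ∣ n. Since 6 ∣ 84, it follows that 6 ∣ n.

(⟹) This fails: take n = 6. Certainly 6 ∣ 6, but 4 ∤ 6.

The forward direction fails; the converse holds.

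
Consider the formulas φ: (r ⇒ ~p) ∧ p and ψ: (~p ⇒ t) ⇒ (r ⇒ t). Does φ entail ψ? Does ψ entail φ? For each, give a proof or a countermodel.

Only the forward implication holds.

(→) Assume the antecedent. If p is true, the antecedent forces (p = T, r = F, t = F) or (p = T, r = F, t = T), and (~p ⇒ t) ⇒ (r ⇒ t) holds there. If p is false, the antecedent cannot hold. Either way (~p ⇒ t) ⇒ (r ⇒ t) holds.

(←) This fails. Under p = F, r = F, t = F, the left side is false but the right side is true.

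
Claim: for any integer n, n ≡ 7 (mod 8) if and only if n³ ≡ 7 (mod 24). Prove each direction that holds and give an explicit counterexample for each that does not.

Forward direction. This fails: take n = 15. Then 15 ≡ 7 (mod 8), but 15³ = 3375 ≡ 15 (mod 24), not 7.

Converse. The residues r modulo 24 with r³ ≡ 7 (mod 24) are exactly {7}, and each is ≡ 7 (mod 8).

Not equivalent: only (⇐) holds.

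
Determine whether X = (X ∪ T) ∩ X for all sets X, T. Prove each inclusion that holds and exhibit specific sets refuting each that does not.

Reverse inclusion. Let x ∈ (X ∪ T) ∩ X. Then either x ∈ X and x ∉ T; or x ∈ X ∩ T. In each case x ∈ X, so (X ∪ T) ∩ X ⊆ X.

Forward inclusion. Let x ∈ X. Then either x ∈ X and x ∉ T; or x ∈ X ∩ T. In each case x ∈ (X ∪ T) ∩ X, so X ⊆ (X ∪ T) ∩ X.

Both inclusions hold; the sets are equal.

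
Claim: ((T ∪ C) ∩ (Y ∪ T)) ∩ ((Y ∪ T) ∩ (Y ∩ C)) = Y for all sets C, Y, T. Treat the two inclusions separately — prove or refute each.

(⊆) holds; (⊇) fails.

(⟹) Let x ∈ ((T ∪ C) ∩ (Y ∪ T)) ∩ ((Y ∪ T) ∩ (Y ∩ C)). Then either x ∈ C ∩ Y and x ∉ T; or x ∈ C ∩ Y ∩ T. In each case x ∈ Y, so ((T ∪ C) ∩ (Y ∪ T)) ∩ ((Y ∪ T) ∩ (Y ∩ C)) ⊆ Y.

(⟸) This inclusion fails. Take C = ∅, Y = {1}, T = ∅; then 1 ∈ Y but 1 ∉ ((T ∪ C) ∩ (Y ∪ T)) ∩ ((Y ∪ T) ∩ (Y ∩ C)).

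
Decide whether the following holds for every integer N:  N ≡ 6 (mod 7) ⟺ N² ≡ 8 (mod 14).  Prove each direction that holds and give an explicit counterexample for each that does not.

[⇒] This fails: take N = 13. Then 13 ≡ 6 (mod 7), but 13² = 169 ≡ 1 (mod 14), not 8.

[⇐] This fails: take N = 8. Then 8² = 64 ≡ 8 (mod 14), yet 8 ≡ 1 (mod 7), not 6.

Both directions fail.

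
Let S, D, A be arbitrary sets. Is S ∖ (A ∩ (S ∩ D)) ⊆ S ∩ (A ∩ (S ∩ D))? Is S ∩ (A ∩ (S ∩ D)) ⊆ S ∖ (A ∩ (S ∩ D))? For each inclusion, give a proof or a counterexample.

Forward inclusion. This inclusion fails. Take S = {1}, D = ∅, A = ∅; then 1 ∈ S ∖ (A ∩ (S ∩ D)) but 1 ∉ S ∩ (A ∩ (S ∩ D)).

Reverse inclusion. This inclusion fails. Take S = {1}, D = {1}, A = {1}; then 1 ∈ S ∩ (A ∩ (S ∩ D)) but 1 ∉ S ∖ (A ∩ (S ∩ D)).

Both inclusions fail.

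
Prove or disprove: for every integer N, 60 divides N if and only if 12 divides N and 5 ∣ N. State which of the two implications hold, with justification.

Both directions hold; the statement is true.

[⇒] If 60 ∣ N, write N = 60q. Since 60 = 5·12, N = 12·(5q), so 12 ∣ N; and since 60 = 12·5, N = 5·(12q), so 5 ∣ N.

[⇐] Suppose 12 ∣ N and 5 ∣ N. Any common multiple of 12 and 5 is a multiple of their lcm; here gcd(12, 5) = 1, so lcm(12, 5) = 12·5 = 60, so 60 ∣ N.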